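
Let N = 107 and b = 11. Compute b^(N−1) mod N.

1

11^1 ≡ 11 (mod 107)
11^2 ≡ 11^2 = 121 ≡ 14 (mod 107)
11^4 ≡ 14^2 = 196 ≡ 89 (mod 107)
11^8 ≡ 89^2 = 7921 ≡ 3 (mod 107)
11^16 ≡ 3^2 = 9 ≡ 9 (mod 107)
11^32 ≡ 9^2 = 81 ≡ 81 (mod 107)
11^64 ≡ 81^2 = 6561 ≡ 34 (mod 107)
106 = 64 + 32 + 8 + 2 in binary powers of 2.
So 11^106 ≡ 34 · 81 · 3 · 14 ≡ 1 (mod 107).
Since the result is 1, base 11 gives no evidence that 107 is composite.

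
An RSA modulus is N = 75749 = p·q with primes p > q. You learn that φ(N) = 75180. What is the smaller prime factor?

φ(n) = (p−1)(q−1) = n − (p+q) + 1, so p + q = 75749 − 75180 + 1 = 570.
p and q are the roots of t² − 570t + 75749 = 0.
Discriminant: 570² − 4·75749 = 324900 − 302996 = 21904; √21904 = 148.
q = (570 − 148)/2 = 211, p = (570 + 148)/2 = 359.
Check: 211 · 359 = 75749.

211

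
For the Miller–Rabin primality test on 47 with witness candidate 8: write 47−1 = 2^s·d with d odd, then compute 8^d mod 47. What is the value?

1

47 − 1 = 46 = 2^1 · 23, so d = 23.
8^1 ≡ 8 (mod 47)
8^2 ≡ 8^2 = 64 ≡ 17 (mod 47)
8^4 ≡ 17^2 = 289 ≡ 7 (mod 47)
8^8 ≡ 7^2 = 49 ≡ 2 (mod 47)
8^16 ≡ 2^2 = 4 ≡ 4 (mod 47)
23 = 16 + 4 + 2 + 1 in binary powers of 2.
So 8^23 ≡ 4 · 7 · 17 · 8 ≡ 1 (mod 47).
Since 8^d ≡ 1 (mod 47), base 8 does not prove 47 composite.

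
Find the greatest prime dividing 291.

291 = 3 · 97
97 is prime.
So 291 = 3 · 97; the largest prime factor is 97.

97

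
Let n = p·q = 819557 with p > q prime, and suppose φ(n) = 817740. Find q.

φ(n) = (p−1)(q−1) = n − (p+q) + 1, so p + q = 819557 − 817740 + 1 = 1818.
p and q are the roots of t² − 1818t + 819557 = 0.
Discriminant: 1818² − 4·819557 = 3305124 − 3278228 = 26896; √26896 = 164.
q = (1818 − 164)/2 = 827, p = (1818 + 164)/2 = 991.
Check: 827 · 991 = 819557.

827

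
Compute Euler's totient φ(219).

Factor: 219 = 3 · 73.
φ(219) = (3−1) · (73−1) = 2 · 72 = 144.

144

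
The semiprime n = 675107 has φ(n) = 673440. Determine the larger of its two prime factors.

φ(n) = (p−1)(q−1) = n − (p+q) + 1, so p + q = 675107 − 673440 + 1 = 1668.
p and q are the roots of t² − 1668t + 675107 = 0.
Discriminant: 1668² − 4·675107 = 2782224 − 2700428 = 81796; √81796 = 286.
q = (1668 − 286)/2 = 691, p = (1668 + 286)/2 = 977.
Check: 691 · 977 = 675107.

977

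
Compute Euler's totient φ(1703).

Factor: 1703 = 13 · 131.
φ(1703) = (13−1) · (131−1) = 12 · 130 = 1560.

1560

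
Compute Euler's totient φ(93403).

85800

Factor: 93403 = 23 · 31 · 131.
φ(93403) = (23−1) · (31−1) · (131−1) = 22 · 30 · 130 = 85800.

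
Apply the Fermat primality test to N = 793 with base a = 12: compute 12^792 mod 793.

729

12^1 ≡ 12 (mod 793)
12^2 ≡ 12^2 = 144 ≡ 144 (mod 793)
12^4 ≡ 144^2 = 20736 ≡ 118 (mod 793)
12^8 ≡ 118^2 = 13924 ≡ 443 (mod 793)
12^16 ≡ 443^2 = 196249 ≡ 378 (mod 793)
12^32 ≡ 378^2 = 142884 ≡ 144 (mod 793)
12^64 ≡ 144^2 = 20736 ≡ 118 (mod 793)
12^128 ≡ 118^2 = 13924 ≡ 443 (mod 793)
12^256 ≡ 443^2 = 196249 ≡ 378 (mod 793)
12^512 ≡ 378^2 = 142884 ≡ 144 (mod 793)
792 = 512 + 256 + 16 + 8 in binary powers of 2.
So 12^792 ≡ 144 · 378 · 378 · 443 ≡ 729 (mod 793).
Since 729 ≠ 1, base 12 is a Fermat witness: 793 is composite.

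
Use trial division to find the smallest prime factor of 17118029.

71

17118029 is odd.
Digit sum 29, not divisible by 3.
Ends in 9: not divisible by 5.
7: 17118029 = 7·2445432 + 5
11: 17118029 = 11·1556184 + 5
13: 17118029 = 13·1316771 + 6
17: 17118029 = 17·1006942 + 15
19: 17118029 = 19·900948 + 17
23: 17118029 = 23·744262 + 3
29: 17118029 = 29·590276 + 25
31: 17118029 = 31·552194 + 15
37: 17118029 = 37·462649 + 16
41: 17118029 = 41·417512 + 37
43: 17118029 = 43·398093 + 30
47: 17118029 = 47·364213 + 18
53: 17118029 = 53·322981 + 36
59: 17118029 = 59·290136 + 5
61: 17118029 = 61·280623 + 26
67: 17118029 = 67·255492 + 65
71: 17118029 = 71·241099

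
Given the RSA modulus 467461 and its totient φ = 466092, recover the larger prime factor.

φ(n) = (p−1)(q−1) = n − (p+q) + 1, so p + q = 467461 − 466092 + 1 = 1370.
p and q are the roots of t² − 1370t + 467461 = 0.
Discriminant: 1370² − 4·467461 = 1876900 − 1869844 = 7056; √7056 = 84.
q = (1370 − 84)/2 = 643, p = (1370 + 84)/2 = 727.
Check: 643 · 727 = 467461.

727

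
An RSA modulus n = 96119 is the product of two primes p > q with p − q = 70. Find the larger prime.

347

Since p = q + 70, we have 96119 = q(q + 70), so q² + 70q − 96119 = 0.
Discriminant: 70² + 4·96119 = 4900 + 384476 = 389376; √389376 = 624.
q = (−70 + 624)/2 = 277, and p = q + 70 = 347.
Check: 277 · 347 = 96119.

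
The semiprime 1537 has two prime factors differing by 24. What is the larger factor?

53

Since p = q + 24, we have 1537 = q(q + 24), so q² + 24q − 1537 = 0.
Discriminant: 24² + 4·1537 = 576 + 6148 = 6724; √6724 = 82.
q = (−24 + 82)/2 = 29, and p = q + 24 = 53.
Check: 29 · 53 = 1537.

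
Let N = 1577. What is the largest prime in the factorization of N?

1577 = 19 · 83
83 is prime.
So 1577 = 19 · 83; the largest prime factor is 83.

83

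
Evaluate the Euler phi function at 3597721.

Factor: 3597721 = 101 · 179 · 199.
φ(3597721) = (101−1) · (179−1) · (199−1) = 100 · 178 · 198 = 3524400.

3524400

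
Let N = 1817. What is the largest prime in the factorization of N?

1817 = 23 · 79
79 is prime.
So 1817 = 23 · 79; the largest prime factor is 79.

79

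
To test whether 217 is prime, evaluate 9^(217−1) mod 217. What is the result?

9^1 ≡ 9 (mod 217)
9^2 ≡ 9^2 = 81 ≡ 81 (mod 217)
9^4 ≡ 81^2 = 6561 ≡ 51 (mod 217)
9^8 ≡ 51^2 = 2601 ≡ 214 (mod 217)
9^16 ≡ 214^2 = 45796 ≡ 9 (mod 217)
9^32 ≡ 9^2 = 81 ≡ 81 (mod 217)
9^64 ≡ 81^2 = 6561 ≡ 51 (mod 217)
9^128 ≡ 51^2 = 2601 ≡ 214 (mod 217)
216 = 128 + 64 + 16 + 8 in binary powers of 2.
So 9^216 ≡ 214 · 51 · 9 · 214 ≡ 8 (mod 217).
Since 8 ≠ 1, base 9 is a Fermat witness: 217 is composite.

8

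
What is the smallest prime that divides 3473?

3473 is odd.
Digit sum 17, not divisible by 3.
Ends in 3: not divisible by 5.
7: 3473 = 7·496 + 1
11: 3473 = 11·315 + 8
13: 3473 = 13·267 + 2
17: 3473 = 17·204 + 5
19: 3473 = 19·182 + 15
23: 3473 = 23·151

23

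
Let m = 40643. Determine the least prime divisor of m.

97

40643 is odd.
Digit sum 17, not divisible by 3.
Ends in 3: not divisible by 5.
7: 40643 = 7·5806 + 1
11: 40643 = 11·3694 + 9
13: 40643 = 13·3126 + 5
17: 40643 = 17·2390 + 13
19: 40643 = 19·2139 + 2
23: 40643 = 23·1767 + 2
29: 40643 = 29·1401 + 14
31: 40643 = 31·1311 + 2
37: 40643 = 37·1098 + 17
41: 40643 = 41·991 + 12
43: 40643 = 43·945 + 8
47: 40643 = 47·864 + 35
53: 40643 = 53·766 + 45
59: 40643 = 59·688 + 51
61: 40643 = 61·666 + 17
67: 40643 = 67·606 + 41
71: 40643 = 71·572 + 31
73: 40643 = 73·556 + 55
79: 40643 = 79·514 + 37
83: 40643 = 83·489 + 56
89: 40643 = 89·456 + 59
97: 40643 = 97·419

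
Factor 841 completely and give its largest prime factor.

29

841 = 29 · 29
29 = 29 · 1
So 841 = 29^2; the largest prime factor is 29.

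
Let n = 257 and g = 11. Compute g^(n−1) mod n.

1

11^1 ≡ 11 (mod 257)
11^2 ≡ 11^2 = 121 ≡ 121 (mod 257)
11^4 ≡ 121^2 = 14641 ≡ 249 (mod 257)
11^8 ≡ 249^2 = 62001 ≡ 64 (mod 257)
11^16 ≡ 64^2 = 4096 ≡ 241 (mod 257)
11^32 ≡ 241^2 = 58081 ≡ 256 (mod 257)
11^64 ≡ 256^2 = 65536 ≡ 1 (mod 257)
11^128 ≡ 1^2 = 1 ≡ 1 (mod 257)
11^256 ≡ 1^2 = 1 ≡ 1 (mod 257)
256 = 256 in binary powers of 2.
So 11^256 ≡ 1 ≡ 1 (mod 257).
Since the result is 1, base 11 gives no evidence that 257 is composite.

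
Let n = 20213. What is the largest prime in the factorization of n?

41

20213 = 17 · 1189
1189 = 29 · 41
41 is prime.
So 20213 = 17 · 29 · 41; the largest prime factor is 41.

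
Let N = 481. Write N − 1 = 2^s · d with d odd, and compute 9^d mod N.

481 − 1 = 480 = 2^5 · 15, so d = 15.
9^1 ≡ 9 (mod 481)
9^2 ≡ 9^2 = 81 ≡ 81 (mod 481)
9^4 ≡ 81^2 = 6561 ≡ 308 (mod 481)
9^8 ≡ 308^2 = 94864 ≡ 107 (mod 481)
15 = 8 + 4 + 2 + 1 in binary powers of 2.
So 9^15 ≡ 107 · 308 · 81 · 9 ≡ 417 (mod 481).
Squaring chain: 417 → 248 → 417 → 248 → 417; never reaches −1, so base 9 is a Miller–Rabin witness that 481 is composite.

417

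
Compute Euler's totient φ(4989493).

Factor: 4989493 = 151 · 173 · 191.
φ(4989493) = (151−1) · (173−1) · (191−1) = 150 · 172 · 190 = 4902000.

4902000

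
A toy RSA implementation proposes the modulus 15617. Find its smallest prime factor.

7

15617 is odd.
Digit sum 20, not divisible by 3.
Ends in 7: not divisible by 5.
7: 15617 = 7·2231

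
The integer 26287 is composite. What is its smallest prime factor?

26287 is odd.
Digit sum 25, not divisible by 3.
Ends in 7: not divisible by 5.
7: 26287 = 7·3755 + 2
11: 26287 = 11·2389 + 8
13: 26287 = 13·2022 + 1
17: 26287 = 17·1546 + 5
19: 26287 = 19·1383 + 10
23: 26287 = 23·1142 + 21
29: 26287 = 29·906 + 13
31: 26287 = 31·847 + 30
37: 26287 = 37·710 + 17
41: 26287 = 41·641 + 6
43: 26287 = 43·611 + 14
47: 26287 = 47·559 + 14
53: 26287 = 53·495 + 52
59: 26287 = 59·445 + 32
61: 26287 = 61·430 + 57
67: 26287 = 67·392 + 23
71: 26287 = 71·370 + 17
73: 26287 = 73·360 + 7
79: 26287 = 79·332 + 59
83: 26287 = 83·316 + 59
89: 26287 = 89·295 + 32
97: 26287 = 97·271

97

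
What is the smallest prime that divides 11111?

11111 is odd.
Digit sum 5, not divisible by 3.
Ends in 1: not divisible by 5.
7: 11111 = 7·1587 + 2
11: 11111 = 11·1010 + 1
13: 11111 = 13·854 + 9
17: 11111 = 17·653 + 10
19: 11111 = 19·584 + 15
23: 11111 = 23·483 + 2
29: 11111 = 29·383 + 4
31: 11111 = 31·358 + 13
37: 11111 = 37·300 + 11
41: 11111 = 41·271

41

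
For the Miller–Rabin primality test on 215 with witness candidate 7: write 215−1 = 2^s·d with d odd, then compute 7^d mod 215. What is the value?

215 − 1 = 214 = 2^1 · 107, so d = 107.
7^1 ≡ 7 (mod 215)
7^2 ≡ 7^2 = 49 ≡ 49 (mod 215)
7^4 ≡ 49^2 = 2401 ≡ 36 (mod 215)
7^8 ≡ 36^2 = 1296 ≡ 6 (mod 215)
7^16 ≡ 6^2 = 36 ≡ 36 (mod 215)
7^32 ≡ 36^2 = 1296 ≡ 6 (mod 215)
7^64 ≡ 6^2 = 36 ≡ 36 (mod 215)
107 = 64 + 32 + 8 + 2 + 1 in binary powers of 2.
So 7^107 ≡ 36 · 6 · 6 · 49 · 7 ≡ 123 (mod 215).
Squaring chain: 123; never reaches −1, so base 7 is a Miller–Rabin witness that 215 is composite.

123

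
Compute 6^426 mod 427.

113

6^1 ≡ 6 (mod 427)
6^2 ≡ 6^2 = 36 ≡ 36 (mod 427)
6^4 ≡ 36^2 = 1296 ≡ 15 (mod 427)
6^8 ≡ 15^2 = 225 ≡ 225 (mod 427)
6^16 ≡ 225^2 = 50625 ≡ 239 (mod 427)
6^32 ≡ 239^2 = 57121 ≡ 330 (mod 427)
6^64 ≡ 330^2 = 108900 ≡ 15 (mod 427)
6^128 ≡ 15^2 = 225 ≡ 225 (mod 427)
6^256 ≡ 225^2 = 50625 ≡ 239 (mod 427)
426 = 256 + 128 + 32 + 8 + 2 in binary powers of 2.
So 6^426 ≡ 239 · 225 · 330 · 225 · 36 ≡ 113 (mod 427).
Since 113 ≠ 1, base 6 is a Fermat witness: 427 is composite.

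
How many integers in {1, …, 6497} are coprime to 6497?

6336

Factor: 6497 = 73 · 89.
φ(6497) = (73−1) · (89−1) = 72 · 88 = 6336.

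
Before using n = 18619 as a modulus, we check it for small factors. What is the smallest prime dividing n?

18619 is odd.
Digit sum 25, not divisible by 3.
Ends in 9: not divisible by 5.
7: 18619 = 7·2659 + 6
11: 18619 = 11·1692 + 7
13: 18619 = 13·1432 + 3
17: 18619 = 17·1095 + 4
19: 18619 = 19·979 + 18
23: 18619 = 23·809 + 12
29: 18619 = 29·642 + 1
31: 18619 = 31·600 + 19
37: 18619 = 37·503 + 8
41: 18619 = 41·454 + 5
43: 18619 = 43·433

43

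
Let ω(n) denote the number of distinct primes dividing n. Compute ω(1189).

1189 = 29 · 41
1189 = 29 · 41, which has 2 distinct prime factors.

2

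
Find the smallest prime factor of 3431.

3431 is odd.
Digit sum 11, not divisible by 3.
Ends in 1: not divisible by 5.
7: 3431 = 7·490 + 1
11: 3431 = 11·311 + 10
13: 3431 = 13·263 + 12
17: 3431 = 17·201 + 14
19: 3431 = 19·180 + 11
23: 3431 = 23·149 + 4
29: 3431 = 29·118 + 9
31: 3431 = 31·110 + 21
37: 3431 = 37·92 + 27
41: 3431 = 41·83 + 28
43: 3431 = 43·79 + 34
47: 3431 = 47·73

47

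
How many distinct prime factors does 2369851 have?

5

2369851 = 11 · 215441
215441 = 17 · 12673
12673 = 19 · 667
667 = 23 · 29
2369851 = 11 · 17 · 19 · 23 · 29, which has 5 distinct prime factors.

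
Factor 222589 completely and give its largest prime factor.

89

222589 = 41 · 5429
5429 = 61 · 89
89 is prime.
So 222589 = 41 · 61 · 89; the largest prime factor is 89.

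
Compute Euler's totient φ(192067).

Factor: 192067 = 29 · 37 · 179.
φ(192067) = (29−1) · (37−1) · (179−1) = 28 · 36 · 178 = 179424.

179424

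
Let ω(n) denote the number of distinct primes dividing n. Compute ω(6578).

4

6578 = 2 · 3289
3289 = 11 · 299
299 = 13 · 23
6578 = 2 · 11 · 13 · 23, which has 4 distinct prime factors.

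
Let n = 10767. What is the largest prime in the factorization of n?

97

10767 = 3 · 3589
3589 = 37 · 97
97 is prime.
So 10767 = 3 · 37 · 97; the largest prime factor is 97.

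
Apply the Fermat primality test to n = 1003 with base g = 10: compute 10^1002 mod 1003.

461

10^1 ≡ 10 (mod 1003)
10^2 ≡ 10^2 = 100 ≡ 100 (mod 1003)
10^4 ≡ 100^2 = 10000 ≡ 973 (mod 1003)
10^8 ≡ 973^2 = 946729 ≡ 900 (mod 1003)
10^16 ≡ 900^2 = 810000 ≡ 579 (mod 1003)
10^32 ≡ 579^2 = 335241 ≡ 239 (mod 1003)
10^64 ≡ 239^2 = 57121 ≡ 953 (mod 1003)
10^128 ≡ 953^2 = 908209 ≡ 494 (mod 1003)
10^256 ≡ 494^2 = 244036 ≡ 307 (mod 1003)
10^512 ≡ 307^2 = 94249 ≡ 970 (mod 1003)
1002 = 512 + 256 + 128 + 64 + 32 + 8 + 2 in binary powers of 2.
So 10^1002 ≡ 970 · 307 · 494 · 953 · 239 · 900 · 100 ≡ 461 (mod 1003).
Since 461 ≠ 1, base 10 is a Fermat witness: 1003 is composite.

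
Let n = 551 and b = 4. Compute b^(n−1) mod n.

517

4^1 ≡ 4 (mod 551)
4^2 ≡ 4^2 = 16 ≡ 16 (mod 551)
4^4 ≡ 16^2 = 256 ≡ 256 (mod 551)
4^8 ≡ 256^2 = 65536 ≡ 518 (mod 551)
4^16 ≡ 518^2 = 268324 ≡ 538 (mod 551)
4^32 ≡ 538^2 = 289444 ≡ 169 (mod 551)
4^64 ≡ 169^2 = 28561 ≡ 460 (mod 551)
4^128 ≡ 460^2 = 211600 ≡ 16 (mod 551)
4^256 ≡ 16^2 = 256 ≡ 256 (mod 551)
4^512 ≡ 256^2 = 65536 ≡ 518 (mod 551)
550 = 512 + 32 + 4 + 2 in binary powers of 2.
So 4^550 ≡ 518 · 169 · 256 · 16 ≡ 517 (mod 551).
Since 517 ≠ 1, base 4 is a Fermat witness: 551 is composite.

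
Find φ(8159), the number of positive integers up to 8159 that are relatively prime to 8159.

7920

Factor: 8159 = 41 · 199.
φ(8159) = (41−1) · (199−1) = 40 · 198 = 7920.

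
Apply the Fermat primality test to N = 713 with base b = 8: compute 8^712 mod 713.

188

8^1 ≡ 8 (mod 713)
8^2 ≡ 8^2 = 64 ≡ 64 (mod 713)
8^4 ≡ 64^2 = 4096 ≡ 531 (mod 713)
8^8 ≡ 531^2 = 281961 ≡ 326 (mod 713)
8^16 ≡ 326^2 = 106276 ≡ 39 (mod 713)
8^32 ≡ 39^2 = 1521 ≡ 95 (mod 713)
8^64 ≡ 95^2 = 9025 ≡ 469 (mod 713)
8^128 ≡ 469^2 = 219961 ≡ 357 (mod 713)
8^256 ≡ 357^2 = 127449 ≡ 535 (mod 713)
8^512 ≡ 535^2 = 286225 ≡ 312 (mod 713)
712 = 512 + 128 + 64 + 8 in binary powers of 2.
So 8^712 ≡ 312 · 357 · 469 · 326 ≡ 188 (mod 713).
Since 188 ≠ 1, base 8 is a Fermat witness: 713 is composite.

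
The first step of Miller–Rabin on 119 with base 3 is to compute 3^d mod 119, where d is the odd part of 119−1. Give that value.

75

119 − 1 = 118 = 2^1 · 59, so d = 59.
3^1 ≡ 3 (mod 119)
3^2 ≡ 3^2 = 9 ≡ 9 (mod 119)
3^4 ≡ 9^2 = 81 ≡ 81 (mod 119)
3^8 ≡ 81^2 = 6561 ≡ 16 (mod 119)
3^16 ≡ 16^2 = 256 ≡ 18 (mod 119)
3^32 ≡ 18^2 = 324 ≡ 86 (mod 119)
59 = 32 + 16 + 8 + 2 + 1 in binary powers of 2.
So 3^59 ≡ 86 · 18 · 16 · 9 · 3 ≡ 75 (mod 119).
Squaring chain: 75; never reaches −1, so base 3 is a Miller–Rabin witness that 119 is composite.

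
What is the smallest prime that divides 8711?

8711 is odd.
Digit sum 17, not divisible by 3.
Ends in 1: not divisible by 5.
7: 8711 = 7·1244 + 3
11: 8711 = 11·791 + 10
13: 8711 = 13·670 + 1
17: 8711 = 17·512 + 7
19: 8711 = 19·458 + 9
23: 8711 = 23·378 + 17
29: 8711 = 29·300 + 11
31: 8711 = 31·281

31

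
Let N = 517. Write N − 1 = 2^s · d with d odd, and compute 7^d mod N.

316

517 − 1 = 516 = 2^2 · 129, so d = 129.
7^1 ≡ 7 (mod 517)
7^2 ≡ 7^2 = 49 ≡ 49 (mod 517)
7^4 ≡ 49^2 = 2401 ≡ 333 (mod 517)
7^8 ≡ 333^2 = 110889 ≡ 251 (mod 517)
7^16 ≡ 251^2 = 63001 ≡ 444 (mod 517)
7^32 ≡ 444^2 = 197136 ≡ 159 (mod 517)
7^64 ≡ 159^2 = 25281 ≡ 465 (mod 517)
7^128 ≡ 465^2 = 216225 ≡ 119 (mod 517)
129 = 128 + 1 in binary powers of 2.
So 7^129 ≡ 119 · 7 ≡ 316 (mod 517).
Squaring chain: 316 → 75; never reaches −1, so base 7 is a Miller–Rabin witness that 517 is composite.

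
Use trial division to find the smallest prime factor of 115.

115 is odd.
Digit sum 7, not divisible by 3.
Ends in 5: divisible by 5.

5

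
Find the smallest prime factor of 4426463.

4426463 is odd.
Digit sum 29, not divisible by 3.
Ends in 3: not divisible by 5.
7: 4426463 = 7·632351 + 6
11: 4426463 = 11·402405 + 8
13: 4426463 = 13·340497 + 2
17: 4426463 = 17·260380 + 3
19: 4426463 = 19·232971 + 14
23: 4426463 = 23·192454 + 21
29: 4426463 = 29·152636 + 19
31: 4426463 = 31·142789 + 4
37: 4426463 = 37·119634 + 5
41: 4426463 = 41·107962 + 21
43: 4426463 = 43·102941

43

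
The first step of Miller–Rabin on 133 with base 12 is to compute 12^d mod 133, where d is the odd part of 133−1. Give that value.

133 − 1 = 132 = 2^2 · 33, so d = 33.
12^1 ≡ 12 (mod 133)
12^2 ≡ 12^2 = 144 ≡ 11 (mod 133)
12^4 ≡ 11^2 = 121 ≡ 121 (mod 133)
12^8 ≡ 121^2 = 14641 ≡ 11 (mod 133)
12^16 ≡ 11^2 = 121 ≡ 121 (mod 133)
12^32 ≡ 121^2 = 14641 ≡ 11 (mod 133)
33 = 32 + 1 in binary powers of 2.
So 12^33 ≡ 11 · 12 ≡ 132 (mod 133).
Since 12^d ≡ 132 (mod 133), base 12 does not prove 133 composite.

132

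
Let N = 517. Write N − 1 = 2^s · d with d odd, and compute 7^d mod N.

517 − 1 = 516 = 2^2 · 129, so d = 129.
7^1 ≡ 7 (mod 517)
7^2 ≡ 7^2 = 49 ≡ 49 (mod 517)
7^4 ≡ 49^2 = 2401 ≡ 333 (mod 517)
7^8 ≡ 333^2 = 110889 ≡ 251 (mod 517)
7^16 ≡ 251^2 = 63001 ≡ 444 (mod 517)
7^32 ≡ 444^2 = 197136 ≡ 159 (mod 517)
7^64 ≡ 159^2 = 25281 ≡ 465 (mod 517)
7^128 ≡ 465^2 = 216225 ≡ 119 (mod 517)
129 = 128 + 1 in binary powers of 2.
So 7^129 ≡ 119 · 7 ≡ 316 (mod 517).
Squaring chain: 316 → 75; never reaches −1, so base 7 is a Miller–Rabin witness that 517 is composite.

316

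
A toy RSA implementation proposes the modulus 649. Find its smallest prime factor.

649 is odd.
Digit sum 19, not divisible by 3.
Ends in 9: not divisible by 5.
7: 649 = 7·92 + 5
11: 649 = 11·59

11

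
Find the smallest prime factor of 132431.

13

132431 is odd.
Digit sum 14, not divisible by 3.
Ends in 1: not divisible by 5.
7: 132431 = 7·18918 + 5
11: 132431 = 11·12039 + 2
13: 132431 = 13·10187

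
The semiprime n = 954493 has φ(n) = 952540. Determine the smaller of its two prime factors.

971

φ(n) = (p−1)(q−1) = n − (p+q) + 1, so p + q = 954493 − 952540 + 1 = 1954.
p and q are the roots of t² − 1954t + 954493 = 0.
Discriminant: 1954² − 4·954493 = 3818116 − 3817972 = 144; √144 = 12.
q = (1954 − 12)/2 = 971, p = (1954 + 12)/2 = 983.
Check: 971 · 983 = 954493.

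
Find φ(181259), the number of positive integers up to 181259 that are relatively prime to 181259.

Factor: 181259 = 13 · 73 · 191.
φ(181259) = (13−1) · (73−1) · (191−1) = 12 · 72 · 190 = 164160.

164160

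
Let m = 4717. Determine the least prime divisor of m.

53

4717 is odd.
Digit sum 19, not divisible by 3.
Ends in 7: not divisible by 5.
7: 4717 = 7·673 + 6
11: 4717 = 11·428 + 9
13: 4717 = 13·362 + 11
17: 4717 = 17·277 + 8
19: 4717 = 19·248 + 5
23: 4717 = 23·205 + 2
29: 4717 = 29·162 + 19
31: 4717 = 31·152 + 5
37: 4717 = 37·127 + 18
41: 4717 = 41·115 + 2
43: 4717 = 43·109 + 30
47: 4717 = 47·100 + 17
53: 4717 = 53·89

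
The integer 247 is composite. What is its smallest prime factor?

247 is odd.
Digit sum 13, not divisible by 3.
Ends in 7: not divisible by 5.
7: 247 = 7·35 + 2
11: 247 = 11·22 + 5
13: 247 = 13·19

13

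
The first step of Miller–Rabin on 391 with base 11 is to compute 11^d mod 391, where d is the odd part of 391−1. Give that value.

107

391 − 1 = 390 = 2^1 · 195, so d = 195.
11^1 ≡ 11 (mod 391)
11^2 ≡ 11^2 = 121 ≡ 121 (mod 391)
11^4 ≡ 121^2 = 14641 ≡ 174 (mod 391)
11^8 ≡ 174^2 = 30276 ≡ 169 (mod 391)
11^16 ≡ 169^2 = 28561 ≡ 18 (mod 391)
11^32 ≡ 18^2 = 324 ≡ 324 (mod 391)
11^64 ≡ 324^2 = 104976 ≡ 188 (mod 391)
11^128 ≡ 188^2 = 35344 ≡ 154 (mod 391)
195 = 128 + 64 + 2 + 1 in binary powers of 2.
So 11^195 ≡ 154 · 188 · 121 · 11 ≡ 107 (mod 391).
Squaring chain: 107; never reaches −1, so base 11 is a Miller–Rabin witness that 391 is composite.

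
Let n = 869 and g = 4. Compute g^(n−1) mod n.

9

4^1 ≡ 4 (mod 869)
4^2 ≡ 4^2 = 16 ≡ 16 (mod 869)
4^4 ≡ 16^2 = 256 ≡ 256 (mod 869)
4^8 ≡ 256^2 = 65536 ≡ 361 (mod 869)
4^16 ≡ 361^2 = 130321 ≡ 840 (mod 869)
4^32 ≡ 840^2 = 705600 ≡ 841 (mod 869)
4^64 ≡ 841^2 = 707281 ≡ 784 (mod 869)
4^128 ≡ 784^2 = 614656 ≡ 273 (mod 869)
4^256 ≡ 273^2 = 74529 ≡ 664 (mod 869)
4^512 ≡ 664^2 = 440896 ≡ 313 (mod 869)
868 = 512 + 256 + 64 + 32 + 4 in binary powers of 2.
So 4^868 ≡ 313 · 664 · 784 · 841 · 256 ≡ 9 (mod 869).
Since 9 ≠ 1, base 4 is a Fermat witness: 869 is composite.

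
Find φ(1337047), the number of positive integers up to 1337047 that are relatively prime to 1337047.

1298880

Factor: 1337047 = 83 · 89 · 181.
φ(1337047) = (83−1) · (89−1) · (181−1) = 82 · 88 · 180 = 1298880.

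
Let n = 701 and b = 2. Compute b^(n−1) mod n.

2^1 ≡ 2 (mod 701)
2^2 ≡ 2^2 = 4 ≡ 4 (mod 701)
2^4 ≡ 4^2 = 16 ≡ 16 (mod 701)
2^8 ≡ 16^2 = 256 ≡ 256 (mod 701)
2^16 ≡ 256^2 = 65536 ≡ 343 (mod 701)
2^32 ≡ 343^2 = 117649 ≡ 582 (mod 701)
2^64 ≡ 582^2 = 338724 ≡ 141 (mod 701)
2^128 ≡ 141^2 = 19881 ≡ 253 (mod 701)
2^256 ≡ 253^2 = 64009 ≡ 218 (mod 701)
2^512 ≡ 218^2 = 47524 ≡ 557 (mod 701)
700 = 512 + 128 + 32 + 16 + 8 + 4 in binary powers of 2.
So 2^700 ≡ 557 · 253 · 582 · 343 · 256 · 16 ≡ 1 (mod 701).
Since the result is 1, base 2 gives no evidence that 701 is composite.

1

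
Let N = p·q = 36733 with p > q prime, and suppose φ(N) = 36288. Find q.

φ(n) = (p−1)(q−1) = n − (p+q) + 1, so p + q = 36733 − 36288 + 1 = 446.
p and q are the roots of t² − 446t + 36733 = 0.
Discriminant: 446² − 4·36733 = 198916 − 146932 = 51984; √51984 = 228.
q = (446 − 228)/2 = 109, p = (446 + 228)/2 = 337.
Check: 109 · 337 = 36733.

109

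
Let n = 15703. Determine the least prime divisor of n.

15703 is odd.
Digit sum 16, not divisible by 3.
Ends in 3: not divisible by 5.
7: 15703 = 7·2243 + 2
11: 15703 = 11·1427 + 6
13: 15703 = 13·1207 + 12
17: 15703 = 17·923 + 12
19: 15703 = 19·826 + 9
23: 15703 = 23·682 + 17
29: 15703 = 29·541 + 14
31: 15703 = 31·506 + 17
37: 15703 = 37·424 + 15
41: 15703 = 41·383

41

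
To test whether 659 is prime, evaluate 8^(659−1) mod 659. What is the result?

1

8^1 ≡ 8 (mod 659)
8^2 ≡ 8^2 = 64 ≡ 64 (mod 659)
8^4 ≡ 64^2 = 4096 ≡ 142 (mod 659)
8^8 ≡ 142^2 = 20164 ≡ 394 (mod 659)
8^16 ≡ 394^2 = 155236 ≡ 371 (mod 659)
8^32 ≡ 371^2 = 137641 ≡ 569 (mod 659)
8^64 ≡ 569^2 = 323761 ≡ 192 (mod 659)
8^128 ≡ 192^2 = 36864 ≡ 619 (mod 659)
8^256 ≡ 619^2 = 383161 ≡ 282 (mod 659)
8^512 ≡ 282^2 = 79524 ≡ 444 (mod 659)
658 = 512 + 128 + 16 + 2 in binary powers of 2.
So 8^658 ≡ 444 · 619 · 371 · 64 ≡ 1 (mod 659).
Since the result is 1, base 8 gives no evidence that 659 is composite.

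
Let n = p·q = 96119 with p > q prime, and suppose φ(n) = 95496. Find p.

φ(n) = (p−1)(q−1) = n − (p+q) + 1, so p + q = 96119 − 95496 + 1 = 624.
p and q are the roots of t² − 624t + 96119 = 0.
Discriminant: 624² − 4·96119 = 389376 − 384476 = 4900; √4900 = 70.
q = (624 − 70)/2 = 277, p = (624 + 70)/2 = 347.
Check: 277 · 347 = 96119.

347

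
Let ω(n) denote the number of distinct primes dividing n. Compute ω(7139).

7139 = 11^2 · 59
7139 = 11^2 · 59, which has 2 distinct prime factors.

2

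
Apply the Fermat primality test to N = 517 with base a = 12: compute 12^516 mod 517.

12^1 ≡ 12 (mod 517)
12^2 ≡ 12^2 = 144 ≡ 144 (mod 517)
12^4 ≡ 144^2 = 20736 ≡ 56 (mod 517)
12^8 ≡ 56^2 = 3136 ≡ 34 (mod 517)
12^16 ≡ 34^2 = 1156 ≡ 122 (mod 517)
12^32 ≡ 122^2 = 14884 ≡ 408 (mod 517)
12^64 ≡ 408^2 = 166464 ≡ 507 (mod 517)
12^128 ≡ 507^2 = 257049 ≡ 100 (mod 517)
12^256 ≡ 100^2 = 10000 ≡ 177 (mod 517)
12^512 ≡ 177^2 = 31329 ≡ 309 (mod 517)
516 = 512 + 4 in binary powers of 2.
So 12^516 ≡ 309 · 56 ≡ 243 (mod 517).
Since 243 ≠ 1, base 12 is a Fermat witness: 517 is composite.

243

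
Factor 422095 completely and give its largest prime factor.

71

422095 = 5 · 84419
84419 = 29 · 2911
2911 = 41 · 71
71 is prime.
So 422095 = 5 · 29 · 41 · 71; the largest prime factor is 71.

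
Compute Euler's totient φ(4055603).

3979368

Factor: 4055603 = 139 · 163 · 179.
φ(4055603) = (139−1) · (163−1) · (179−1) = 138 · 162 · 178 = 3979368.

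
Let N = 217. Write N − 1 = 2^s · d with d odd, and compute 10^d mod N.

217 − 1 = 216 = 2^3 · 27, so d = 27.
10^1 ≡ 10 (mod 217)
10^2 ≡ 10^2 = 100 ≡ 100 (mod 217)
10^4 ≡ 100^2 = 10000 ≡ 18 (mod 217)
10^8 ≡ 18^2 = 324 ≡ 107 (mod 217)
10^16 ≡ 107^2 = 11449 ≡ 165 (mod 217)
27 = 16 + 8 + 2 + 1 in binary powers of 2.
So 10^27 ≡ 165 · 107 · 100 · 10 ≡ 97 (mod 217).
Squaring chain: 97 → 78 → 8; never reaches −1, so base 10 is a Miller–Rabin witness that 217 is composite.

97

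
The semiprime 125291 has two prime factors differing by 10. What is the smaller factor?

Since p = q + 10, we have 125291 = q(q + 10), so q² + 10q − 125291 = 0.
Discriminant: 10² + 4·125291 = 100 + 501164 = 501264; √501264 = 708.
q = (−10 + 708)/2 = 349, and p = q + 10 = 359.
Check: 349 · 359 = 125291.

349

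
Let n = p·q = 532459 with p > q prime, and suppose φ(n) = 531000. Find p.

φ(n) = (p−1)(q−1) = n − (p+q) + 1, so p + q = 532459 − 531000 + 1 = 1460.
p and q are the roots of t² − 1460t + 532459 = 0.
Discriminant: 1460² − 4·532459 = 2131600 − 2129836 = 1764; √1764 = 42.
q = (1460 − 42)/2 = 709, p = (1460 + 42)/2 = 751.
Check: 709 · 751 = 532459.

751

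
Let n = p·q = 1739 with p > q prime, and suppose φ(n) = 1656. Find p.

47

φ(n) = (p−1)(q−1) = n − (p+q) + 1, so p + q = 1739 − 1656 + 1 = 84.
p and q are the roots of t² − 84t + 1739 = 0.
Discriminant: 84² − 4·1739 = 7056 − 6956 = 100; √100 = 10.
q = (84 − 10)/2 = 37, p = (84 + 10)/2 = 47.
Check: 37 · 47 = 1739.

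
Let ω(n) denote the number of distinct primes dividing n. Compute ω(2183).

2

2183 = 37 · 59
2183 = 37 · 59, which has 2 distinct prime factors.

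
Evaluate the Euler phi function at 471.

Factor: 471 = 3 · 157.
φ(471) = (3−1) · (157−1) = 2 · 156 = 312.

312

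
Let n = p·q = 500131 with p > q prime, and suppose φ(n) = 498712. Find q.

φ(n) = (p−1)(q−1) = n − (p+q) + 1, so p + q = 500131 − 498712 + 1 = 1420.
p and q are the roots of t² − 1420t + 500131 = 0.
Discriminant: 1420² − 4·500131 = 2016400 − 2000524 = 15876; √15876 = 126.
q = (1420 − 126)/2 = 647, p = (1420 + 126)/2 = 773.
Check: 647 · 773 = 500131.

647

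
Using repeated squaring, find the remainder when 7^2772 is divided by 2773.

1521

7^1 ≡ 7 (mod 2773)
7^2 ≡ 7^2 = 49 ≡ 49 (mod 2773)
7^4 ≡ 49^2 = 2401 ≡ 2401 (mod 2773)
7^8 ≡ 2401^2 = 5764801 ≡ 2507 (mod 2773)
7^16 ≡ 2507^2 = 6285049 ≡ 1431 (mod 2773)
7^32 ≡ 1431^2 = 2047761 ≡ 1287 (mod 2773)
7^64 ≡ 1287^2 = 1656369 ≡ 888 (mod 2773)
7^128 ≡ 888^2 = 788544 ≡ 1012 (mod 2773)
7^256 ≡ 1012^2 = 1024144 ≡ 907 (mod 2773)
7^512 ≡ 907^2 = 822649 ≡ 1841 (mod 2773)
7^1024 ≡ 1841^2 = 3389281 ≡ 675 (mod 2773)
7^2048 ≡ 675^2 = 455625 ≡ 853 (mod 2773)
2772 = 2048 + 512 + 128 + 64 + 16 + 4 in binary powers of 2.
So 7^2772 ≡ 853 · 1841 · 1012 · 888 · 1431 · 2401 ≡ 1521 (mod 2773).
Since 1521 ≠ 1, base 7 is a Fermat witness: 2773 is composite.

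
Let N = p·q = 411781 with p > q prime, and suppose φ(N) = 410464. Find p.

φ(n) = (p−1)(q−1) = n − (p+q) + 1, so p + q = 411781 − 410464 + 1 = 1318.
p and q are the roots of t² − 1318t + 411781 = 0.
Discriminant: 1318² − 4·411781 = 1737124 − 1647124 = 90000; √90000 = 300.
q = (1318 − 300)/2 = 509, p = (1318 + 300)/2 = 809.
Check: 509 · 809 = 411781.

809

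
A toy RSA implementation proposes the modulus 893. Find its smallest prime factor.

893 is odd.
Digit sum 20, not divisible by 3.
Ends in 3: not divisible by 5.
7: 893 = 7·127 + 4
11: 893 = 11·81 + 2
13: 893 = 13·68 + 9
17: 893 = 17·52 + 9
19: 893 = 19·47

19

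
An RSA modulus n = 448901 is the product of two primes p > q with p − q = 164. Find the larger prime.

757

Since p = q + 164, we have 448901 = q(q + 164), so q² + 164q − 448901 = 0.
Discriminant: 164² + 4·448901 = 26896 + 1795604 = 1822500; √1822500 = 1350.
q = (−164 + 1350)/2 = 593, and p = q + 164 = 757.
Check: 593 · 757 = 448901.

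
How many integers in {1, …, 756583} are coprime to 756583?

730080

Factor: 756583 = 61 · 79 · 157.
φ(756583) = (61−1) · (79−1) · (157−1) = 60 · 78 · 156 = 730080.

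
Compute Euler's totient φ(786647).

Factor: 786647 = 59 · 67 · 199.
φ(786647) = (59−1) · (67−1) · (199−1) = 58 · 66 · 198 = 757944.

757944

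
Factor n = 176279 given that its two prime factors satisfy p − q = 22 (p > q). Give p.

Since p = q + 22, we have 176279 = q(q + 22), so q² + 22q − 176279 = 0.
Discriminant: 22² + 4·176279 = 484 + 705116 = 705600; √705600 = 840.
q = (−22 + 840)/2 = 409, and p = q + 22 = 431.
Check: 409 · 431 = 176279.

431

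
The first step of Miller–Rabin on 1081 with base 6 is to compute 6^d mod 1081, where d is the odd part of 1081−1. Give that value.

1081 − 1 = 1080 = 2^3 · 135, so d = 135.
6^1 ≡ 6 (mod 1081)
6^2 ≡ 6^2 = 36 ≡ 36 (mod 1081)
6^4 ≡ 36^2 = 1296 ≡ 215 (mod 1081)
6^8 ≡ 215^2 = 46225 ≡ 823 (mod 1081)
6^16 ≡ 823^2 = 677329 ≡ 623 (mod 1081)
6^32 ≡ 623^2 = 388129 ≡ 50 (mod 1081)
6^64 ≡ 50^2 = 2500 ≡ 338 (mod 1081)
6^128 ≡ 338^2 = 114244 ≡ 739 (mod 1081)
135 = 128 + 4 + 2 + 1 in binary powers of 2.
So 6^135 ≡ 739 · 215 · 36 · 6 ≡ 653 (mod 1081).
Squaring chain: 653 → 495 → 719; never reaches −1, so base 6 is a Miller–Rabin witness that 1081 is composite.

653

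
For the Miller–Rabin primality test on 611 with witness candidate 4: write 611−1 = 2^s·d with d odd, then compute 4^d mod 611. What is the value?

101

611 − 1 = 610 = 2^1 · 305, so d = 305.
4^1 ≡ 4 (mod 611)
4^2 ≡ 4^2 = 16 ≡ 16 (mod 611)
4^4 ≡ 16^2 = 256 ≡ 256 (mod 611)
4^8 ≡ 256^2 = 65536 ≡ 159 (mod 611)
4^16 ≡ 159^2 = 25281 ≡ 230 (mod 611)
4^32 ≡ 230^2 = 52900 ≡ 354 (mod 611)
4^64 ≡ 354^2 = 125316 ≡ 61 (mod 611)
4^128 ≡ 61^2 = 3721 ≡ 55 (mod 611)
4^256 ≡ 55^2 = 3025 ≡ 581 (mod 611)
305 = 256 + 32 + 16 + 1 in binary powers of 2.
So 4^305 ≡ 581 · 354 · 230 · 4 ≡ 101 (mod 611).
Squaring chain: 101; never reaches −1, so base 4 is a Miller–Rabin witness that 611 is composite.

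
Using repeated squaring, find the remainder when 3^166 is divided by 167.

3^1 ≡ 3 (mod 167)
3^2 ≡ 3^2 = 9 ≡ 9 (mod 167)
3^4 ≡ 9^2 = 81 ≡ 81 (mod 167)
3^8 ≡ 81^2 = 6561 ≡ 48 (mod 167)
3^16 ≡ 48^2 = 2304 ≡ 133 (mod 167)
3^32 ≡ 133^2 = 17689 ≡ 154 (mod 167)
3^64 ≡ 154^2 = 23716 ≡ 2 (mod 167)
3^128 ≡ 2^2 = 4 ≡ 4 (mod 167)
166 = 128 + 32 + 4 + 2 in binary powers of 2.
So 3^166 ≡ 4 · 154 · 81 · 9 ≡ 1 (mod 167).
Since the result is 1, base 3 gives no evidence that 167 is composite.

1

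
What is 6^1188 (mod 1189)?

6^1 ≡ 6 (mod 1189)
6^2 ≡ 6^2 = 36 ≡ 36 (mod 1189)
6^4 ≡ 36^2 = 1296 ≡ 107 (mod 1189)
6^8 ≡ 107^2 = 11449 ≡ 748 (mod 1189)
6^16 ≡ 748^2 = 559504 ≡ 674 (mod 1189)
6^32 ≡ 674^2 = 454276 ≡ 78 (mod 1189)
6^64 ≡ 78^2 = 6084 ≡ 139 (mod 1189)
6^128 ≡ 139^2 = 19321 ≡ 297 (mod 1189)
6^256 ≡ 297^2 = 88209 ≡ 223 (mod 1189)
6^512 ≡ 223^2 = 49729 ≡ 980 (mod 1189)
6^1024 ≡ 980^2 = 960400 ≡ 877 (mod 1189)
1188 = 1024 + 128 + 32 + 4 in binary powers of 2.
So 6^1188 ≡ 877 · 297 · 78 · 107 ≡ 605 (mod 1189).
Since 605 ≠ 1, base 6 is a Fermat witness: 1189 is composite.

605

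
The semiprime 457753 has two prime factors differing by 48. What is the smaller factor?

653

Since p = q + 48, we have 457753 = q(q + 48), so q² + 48q − 457753 = 0.
Discriminant: 48² + 4·457753 = 2304 + 1831012 = 1833316; √1833316 = 1354.
q = (−48 + 1354)/2 = 653, and p = q + 48 = 701.
Check: 653 · 701 = 457753.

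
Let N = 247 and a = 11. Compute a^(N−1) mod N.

77

11^1 ≡ 11 (mod 247)
11^2 ≡ 11^2 = 121 ≡ 121 (mod 247)
11^4 ≡ 121^2 = 14641 ≡ 68 (mod 247)
11^8 ≡ 68^2 = 4624 ≡ 178 (mod 247)
11^16 ≡ 178^2 = 31684 ≡ 68 (mod 247)
11^32 ≡ 68^2 = 4624 ≡ 178 (mod 247)
11^64 ≡ 178^2 = 31684 ≡ 68 (mod 247)
11^128 ≡ 68^2 = 4624 ≡ 178 (mod 247)
246 = 128 + 64 + 32 + 16 + 4 + 2 in binary powers of 2.
So 11^246 ≡ 178 · 68 · 178 · 68 · 68 · 121 ≡ 77 (mod 247).
Since 77 ≠ 1, base 11 is a Fermat witness: 247 is composite.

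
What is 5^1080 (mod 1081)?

968

5^1 ≡ 5 (mod 1081)
5^2 ≡ 5^2 = 25 ≡ 25 (mod 1081)
5^4 ≡ 25^2 = 625 ≡ 625 (mod 1081)
5^8 ≡ 625^2 = 390625 ≡ 384 (mod 1081)
5^16 ≡ 384^2 = 147456 ≡ 440 (mod 1081)
5^32 ≡ 440^2 = 193600 ≡ 101 (mod 1081)
5^64 ≡ 101^2 = 10201 ≡ 472 (mod 1081)
5^128 ≡ 472^2 = 222784 ≡ 98 (mod 1081)
5^256 ≡ 98^2 = 9604 ≡ 956 (mod 1081)
5^512 ≡ 956^2 = 913936 ≡ 491 (mod 1081)
5^1024 ≡ 491^2 = 241081 ≡ 18 (mod 1081)
1080 = 1024 + 32 + 16 + 8 in binary powers of 2.
So 5^1080 ≡ 18 · 101 · 440 · 384 ≡ 968 (mod 1081).
Since 968 ≠ 1, base 5 is a Fermat witness: 1081 is composite.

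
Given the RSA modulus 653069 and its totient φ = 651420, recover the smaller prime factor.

φ(n) = (p−1)(q−1) = n − (p+q) + 1, so p + q = 653069 − 651420 + 1 = 1650.
p and q are the roots of t² − 1650t + 653069 = 0.
Discriminant: 1650² − 4·653069 = 2722500 − 2612276 = 110224; √110224 = 332.
q = (1650 − 332)/2 = 659, p = (1650 + 332)/2 = 991.
Check: 659 · 991 = 653069.

659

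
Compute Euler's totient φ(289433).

275184

Factor: 289433 = 43 · 53 · 127.
φ(289433) = (43−1) · (53−1) · (127−1) = 42 · 52 · 126 = 275184.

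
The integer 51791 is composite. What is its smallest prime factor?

51791 is odd.
Digit sum 23, not divisible by 3.
Ends in 1: not divisible by 5.
7: 51791 = 7·7398 + 5
11: 51791 = 11·4708 + 3
13: 51791 = 13·3983 + 12
17: 51791 = 17·3046 + 9
19: 51791 = 19·2725 + 16
23: 51791 = 23·2251 + 18
29: 51791 = 29·1785 + 26
31: 51791 = 31·1670 + 21
37: 51791 = 37·1399 + 28
41: 51791 = 41·1263 + 8
43: 51791 = 43·1204 + 19
47: 51791 = 47·1101 + 44
53: 51791 = 53·977 + 10
59: 51791 = 59·877 + 48
61: 51791 = 61·849 + 2
67: 51791 = 67·773

67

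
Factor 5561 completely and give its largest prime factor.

5561 = 67 · 83
83 is prime.
So 5561 = 67 · 83; the largest prime factor is 83.

83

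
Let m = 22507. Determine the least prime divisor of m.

71

22507 is odd.
Digit sum 16, not divisible by 3.
Ends in 7: not divisible by 5.
7: 22507 = 7·3215 + 2
11: 22507 = 11·2046 + 1
13: 22507 = 13·1731 + 4
17: 22507 = 17·1323 + 16
19: 22507 = 19·1184 + 11
23: 22507 = 23·978 + 13
29: 22507 = 29·776 + 3
31: 22507 = 31·726 + 1
37: 22507 = 37·608 + 11
41: 22507 = 41·548 + 39
43: 22507 = 43·523 + 18
47: 22507 = 47·478 + 41
53: 22507 = 53·424 + 35
59: 22507 = 59·381 + 28
61: 22507 = 61·368 + 59
67: 22507 = 67·335 + 62
71: 22507 = 71·317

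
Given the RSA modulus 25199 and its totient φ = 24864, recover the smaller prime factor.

φ(n) = (p−1)(q−1) = n − (p+q) + 1, so p + q = 25199 − 24864 + 1 = 336.
p and q are the roots of t² − 336t + 25199 = 0.
Discriminant: 336² − 4·25199 = 112896 − 100796 = 12100; √12100 = 110.
q = (336 − 110)/2 = 113, p = (336 + 110)/2 = 223.
Check: 113 · 223 = 25199.

113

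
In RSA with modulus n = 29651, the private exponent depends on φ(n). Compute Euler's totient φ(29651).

Factor: 29651 = 149 · 199.
φ(29651) = (149−1) · (199−1) = 148 · 198 = 29304.

29304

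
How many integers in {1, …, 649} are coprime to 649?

Factor: 649 = 11 · 59.
φ(649) = (11−1) · (59−1) = 10 · 58 = 580.

580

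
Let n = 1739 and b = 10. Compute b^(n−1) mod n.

10^1 ≡ 10 (mod 1739)
10^2 ≡ 10^2 = 100 ≡ 100 (mod 1739)
10^4 ≡ 100^2 = 10000 ≡ 1305 (mod 1739)
10^8 ≡ 1305^2 = 1703025 ≡ 544 (mod 1739)
10^16 ≡ 544^2 = 295936 ≡ 306 (mod 1739)
10^32 ≡ 306^2 = 93636 ≡ 1469 (mod 1739)
10^64 ≡ 1469^2 = 2157961 ≡ 1601 (mod 1739)
10^128 ≡ 1601^2 = 2563201 ≡ 1654 (mod 1739)
10^256 ≡ 1654^2 = 2735716 ≡ 269 (mod 1739)
10^512 ≡ 269^2 = 72361 ≡ 1062 (mod 1739)
10^1024 ≡ 1062^2 = 1127844 ≡ 972 (mod 1739)
1738 = 1024 + 512 + 128 + 64 + 8 + 2 in binary powers of 2.
So 10^1738 ≡ 972 · 1062 · 1654 · 1601 · 544 · 100 ≡ 1231 (mod 1739).
Since 1231 ≠ 1, base 10 is a Fermat witness: 1739 is composite.

1231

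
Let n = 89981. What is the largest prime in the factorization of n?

79

89981 = 17 · 5293
5293 = 67 · 79
79 is prime.
So 89981 = 17 · 67 · 79; the largest prime factor is 79.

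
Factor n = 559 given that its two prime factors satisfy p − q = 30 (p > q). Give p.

43

Since p = q + 30, we have 559 = q(q + 30), so q² + 30q − 559 = 0.
Discriminant: 30² + 4·559 = 900 + 2236 = 3136; √3136 = 56.
q = (−30 + 56)/2 = 13, and p = q + 30 = 43.
Check: 13 · 43 = 559.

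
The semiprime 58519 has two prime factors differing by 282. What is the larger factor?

Since p = q + 282, we have 58519 = q(q + 282), so q² + 282q − 58519 = 0.
Discriminant: 282² + 4·58519 = 79524 + 234076 = 313600; √313600 = 560.
q = (−282 + 560)/2 = 139, and p = q + 282 = 421.
Check: 139 · 421 = 58519.

421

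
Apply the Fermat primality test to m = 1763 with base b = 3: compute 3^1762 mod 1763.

583

3^1 ≡ 3 (mod 1763)
3^2 ≡ 3^2 = 9 ≡ 9 (mod 1763)
3^4 ≡ 9^2 = 81 ≡ 81 (mod 1763)
3^8 ≡ 81^2 = 6561 ≡ 1272 (mod 1763)
3^16 ≡ 1272^2 = 1617984 ≡ 1313 (mod 1763)
3^32 ≡ 1313^2 = 1723969 ≡ 1518 (mod 1763)
3^64 ≡ 1518^2 = 2304324 ≡ 83 (mod 1763)
3^128 ≡ 83^2 = 6889 ≡ 1600 (mod 1763)
3^256 ≡ 1600^2 = 2560000 ≡ 124 (mod 1763)
3^512 ≡ 124^2 = 15376 ≡ 1272 (mod 1763)
3^1024 ≡ 1272^2 = 1617984 ≡ 1313 (mod 1763)
1762 = 1024 + 512 + 128 + 64 + 32 + 2 in binary powers of 2.
So 3^1762 ≡ 1313 · 1272 · 1600 · 83 · 1518 · 9 ≡ 583 (mod 1763).
Since 583 ≠ 1, base 3 is a Fermat witness: 1763 is composite.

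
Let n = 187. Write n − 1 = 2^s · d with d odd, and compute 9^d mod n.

25

187 − 1 = 186 = 2^1 · 93, so d = 93.
9^1 ≡ 9 (mod 187)
9^2 ≡ 9^2 = 81 ≡ 81 (mod 187)
9^4 ≡ 81^2 = 6561 ≡ 16 (mod 187)
9^8 ≡ 16^2 = 256 ≡ 69 (mod 187)
9^16 ≡ 69^2 = 4761 ≡ 86 (mod 187)
9^32 ≡ 86^2 = 7396 ≡ 103 (mod 187)
9^64 ≡ 103^2 = 10609 ≡ 137 (mod 187)
93 = 64 + 16 + 8 + 4 + 1 in binary powers of 2.
So 9^93 ≡ 137 · 86 · 69 · 16 · 9 ≡ 25 (mod 187).
Squaring chain: 25; never reaches −1, so base 9 is a Miller–Rabin witness that 187 is composite.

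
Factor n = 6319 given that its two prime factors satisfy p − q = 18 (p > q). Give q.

71

Since p = q + 18, we have 6319 = q(q + 18), so q² + 18q − 6319 = 0.
Discriminant: 18² + 4·6319 = 324 + 25276 = 25600; √25600 = 160.
q = (−18 + 160)/2 = 71, and p = q + 18 = 89.
Check: 71 · 89 = 6319.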